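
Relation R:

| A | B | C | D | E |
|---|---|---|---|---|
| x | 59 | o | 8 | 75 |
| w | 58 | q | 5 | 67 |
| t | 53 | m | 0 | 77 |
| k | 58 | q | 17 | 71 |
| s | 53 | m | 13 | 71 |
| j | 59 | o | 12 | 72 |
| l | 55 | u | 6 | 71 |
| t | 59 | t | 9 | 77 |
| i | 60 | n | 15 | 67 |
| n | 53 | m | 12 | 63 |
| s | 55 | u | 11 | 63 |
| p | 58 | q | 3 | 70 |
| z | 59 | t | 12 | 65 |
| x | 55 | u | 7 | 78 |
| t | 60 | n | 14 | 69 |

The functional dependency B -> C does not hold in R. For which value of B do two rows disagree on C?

B=59: 4 rows → C takes values {o, t} — violation
B=58: 3 rows → C = q, q, q ✓
B=53: 3 rows → C = m, m, m ✓
B=55: 3 rows → C = u, u, u ✓
B=60: 2 rows → C = n, n ✓
The only B value with inconsistent C is B=59.

59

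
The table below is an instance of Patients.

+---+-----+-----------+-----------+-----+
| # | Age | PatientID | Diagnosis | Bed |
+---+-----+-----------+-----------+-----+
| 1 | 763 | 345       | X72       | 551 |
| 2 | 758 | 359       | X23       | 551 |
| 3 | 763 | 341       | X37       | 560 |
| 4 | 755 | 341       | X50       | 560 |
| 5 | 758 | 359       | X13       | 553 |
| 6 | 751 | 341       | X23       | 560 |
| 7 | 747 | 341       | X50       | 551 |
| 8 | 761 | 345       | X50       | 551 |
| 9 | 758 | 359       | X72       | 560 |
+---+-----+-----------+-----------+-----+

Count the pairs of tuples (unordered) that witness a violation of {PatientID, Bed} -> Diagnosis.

(PatientID=345, Bed=551): violating pairs (1,8) — 1 pair.
(PatientID=341, Bed=560): violating pairs (3,4), (3,6), (4,6) — 3 pairs.

4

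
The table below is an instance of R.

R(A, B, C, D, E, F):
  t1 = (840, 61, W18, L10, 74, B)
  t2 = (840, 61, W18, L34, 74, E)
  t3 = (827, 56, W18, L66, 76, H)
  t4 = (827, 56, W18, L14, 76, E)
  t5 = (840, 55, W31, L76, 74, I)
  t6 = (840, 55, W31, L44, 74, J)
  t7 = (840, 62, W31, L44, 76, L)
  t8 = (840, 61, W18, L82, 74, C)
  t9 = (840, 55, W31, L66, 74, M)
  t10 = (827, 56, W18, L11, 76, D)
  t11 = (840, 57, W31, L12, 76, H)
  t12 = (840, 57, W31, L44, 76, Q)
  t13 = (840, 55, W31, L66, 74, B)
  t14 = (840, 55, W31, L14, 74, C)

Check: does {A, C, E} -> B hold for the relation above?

No

(A=840, C=W18, E=74): rows 1, 2, 8 → B = 61, 61, 61 ✓
(A=827, C=W18, E=76): rows 3, 4, 10 → B = 56, 56, 56 ✓
(A=840, C=W31, E=74): rows 5, 6, 9, 13, 14 → B = 55, 55, 55, 55, 55 ✓
(A=840, C=W31, E=76): rows 7, 11, 12 → B takes values {62, 57} — violation
Two rows agree on {A, C, E} but differ on B, so {A, C, E} -> B does not hold.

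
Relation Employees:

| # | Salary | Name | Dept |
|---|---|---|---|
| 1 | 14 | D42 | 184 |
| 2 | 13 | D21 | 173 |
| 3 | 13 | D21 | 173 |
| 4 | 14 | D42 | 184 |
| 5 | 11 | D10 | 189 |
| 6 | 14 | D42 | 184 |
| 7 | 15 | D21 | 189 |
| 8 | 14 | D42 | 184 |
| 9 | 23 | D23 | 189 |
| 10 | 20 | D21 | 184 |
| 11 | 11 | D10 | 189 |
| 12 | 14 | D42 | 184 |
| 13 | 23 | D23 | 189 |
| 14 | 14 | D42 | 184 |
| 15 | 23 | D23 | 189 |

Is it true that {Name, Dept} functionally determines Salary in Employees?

(Name=D42, Dept=184): rows 1, 4, 6, 8, 12, 14 → Salary = 14, 14, 14, 14, 14, 14 ✓
(Name=D21, Dept=173): rows 2, 3 → Salary = 13, 13 ✓
(Name=D10, Dept=189): rows 5, 11 → Salary = 11, 11 ✓
(Name=D21, Dept=189): row 7 → Salary = 15 ✓
(Name=D23, Dept=189): rows 9, 13, 15 → Salary = 23, 23, 23 ✓
(Name=D21, Dept=184): row 10 → Salary = 20 ✓
Every {Name, Dept} value is associated with a single Salary value, so {Name, Dept} → Salary holds.

Yes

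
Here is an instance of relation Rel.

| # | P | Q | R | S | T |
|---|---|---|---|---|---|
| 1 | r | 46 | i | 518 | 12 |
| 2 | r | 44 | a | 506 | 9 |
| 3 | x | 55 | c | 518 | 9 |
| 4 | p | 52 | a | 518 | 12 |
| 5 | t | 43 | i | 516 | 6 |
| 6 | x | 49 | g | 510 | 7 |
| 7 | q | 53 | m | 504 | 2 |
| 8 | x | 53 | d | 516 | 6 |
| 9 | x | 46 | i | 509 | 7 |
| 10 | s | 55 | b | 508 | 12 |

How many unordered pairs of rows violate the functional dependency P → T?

P=r: violating pairs (1,2) — 1 pair.
P=x: violating pairs (3,6), (3,8), (3,9), (6,8), (8,9) — 5 pairs.

6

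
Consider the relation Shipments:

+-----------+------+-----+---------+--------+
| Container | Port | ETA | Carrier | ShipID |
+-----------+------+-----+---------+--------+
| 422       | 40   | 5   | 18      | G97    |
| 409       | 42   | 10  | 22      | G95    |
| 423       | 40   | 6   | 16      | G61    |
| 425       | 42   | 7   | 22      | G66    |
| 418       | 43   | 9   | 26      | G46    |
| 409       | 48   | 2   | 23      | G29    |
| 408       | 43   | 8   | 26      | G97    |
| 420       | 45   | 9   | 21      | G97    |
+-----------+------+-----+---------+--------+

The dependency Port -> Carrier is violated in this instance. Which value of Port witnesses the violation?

40

Port=40: 2 rows → Carrier takes values {18, 16} — violation
Port=42: 2 rows → Carrier = 22, 22 ✓
Port=43: 2 rows → Carrier = 26, 26 ✓
Port=48: 1 row → Carrier = 23 ✓
Port=45: 1 row → Carrier = 21 ✓
The only Port value with inconsistent Carrier is Port=40.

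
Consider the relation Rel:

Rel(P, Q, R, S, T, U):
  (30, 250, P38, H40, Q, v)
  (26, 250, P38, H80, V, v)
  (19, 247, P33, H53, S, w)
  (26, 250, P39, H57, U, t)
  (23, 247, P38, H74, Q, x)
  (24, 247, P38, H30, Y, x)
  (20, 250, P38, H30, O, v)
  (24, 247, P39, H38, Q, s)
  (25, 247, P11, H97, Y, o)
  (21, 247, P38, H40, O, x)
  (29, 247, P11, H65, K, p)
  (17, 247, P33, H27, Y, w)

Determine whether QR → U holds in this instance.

(Q=250, R=P38): 3 rows → U = v, v, v ✓
(Q=247, R=P33): 2 rows → U = w, w ✓
(Q=250, R=P39): 1 row → U = t ✓
(Q=247, R=P38): 3 rows → U = x, x, x ✓
(Q=247, R=P39): 1 row → U = s ✓
(Q=247, R=P11): 2 rows → U takes values {o, p} — violation
Two rows agree on QR but differ on U, so QR → U does not hold.

No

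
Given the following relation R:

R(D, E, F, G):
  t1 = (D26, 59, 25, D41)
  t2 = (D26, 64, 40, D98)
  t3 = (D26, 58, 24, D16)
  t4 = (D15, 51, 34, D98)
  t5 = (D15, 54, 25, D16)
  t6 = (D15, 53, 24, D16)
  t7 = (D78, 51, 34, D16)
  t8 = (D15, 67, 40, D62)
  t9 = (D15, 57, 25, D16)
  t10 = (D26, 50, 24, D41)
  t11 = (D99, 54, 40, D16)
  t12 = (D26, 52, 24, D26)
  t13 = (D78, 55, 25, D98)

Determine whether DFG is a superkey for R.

No

Rows 5 and 9 have the same DFG value (D=D15, F=25, G=D16) but are distinct tuples, so DFG does not determine every attribute — not a superkey.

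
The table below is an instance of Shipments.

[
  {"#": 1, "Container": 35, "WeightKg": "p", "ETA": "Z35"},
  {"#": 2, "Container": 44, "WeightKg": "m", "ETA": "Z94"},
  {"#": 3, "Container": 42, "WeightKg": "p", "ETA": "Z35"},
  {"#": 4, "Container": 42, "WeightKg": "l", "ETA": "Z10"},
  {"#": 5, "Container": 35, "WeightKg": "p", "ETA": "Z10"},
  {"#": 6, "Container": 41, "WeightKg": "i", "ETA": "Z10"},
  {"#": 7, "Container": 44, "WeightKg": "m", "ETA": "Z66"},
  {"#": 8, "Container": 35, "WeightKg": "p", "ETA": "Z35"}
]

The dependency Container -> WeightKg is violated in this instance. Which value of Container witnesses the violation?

Container=35: rows 1, 5, 8 → WeightKg = p, p, p ✓
Container=44: rows 2, 7 → WeightKg = m, m ✓
Container=42: rows 3, 4 → WeightKg takes values {p, l} — violation
Container=41: row 6 → WeightKg = i ✓
The only Container value with inconsistent WeightKg is Container=42.

42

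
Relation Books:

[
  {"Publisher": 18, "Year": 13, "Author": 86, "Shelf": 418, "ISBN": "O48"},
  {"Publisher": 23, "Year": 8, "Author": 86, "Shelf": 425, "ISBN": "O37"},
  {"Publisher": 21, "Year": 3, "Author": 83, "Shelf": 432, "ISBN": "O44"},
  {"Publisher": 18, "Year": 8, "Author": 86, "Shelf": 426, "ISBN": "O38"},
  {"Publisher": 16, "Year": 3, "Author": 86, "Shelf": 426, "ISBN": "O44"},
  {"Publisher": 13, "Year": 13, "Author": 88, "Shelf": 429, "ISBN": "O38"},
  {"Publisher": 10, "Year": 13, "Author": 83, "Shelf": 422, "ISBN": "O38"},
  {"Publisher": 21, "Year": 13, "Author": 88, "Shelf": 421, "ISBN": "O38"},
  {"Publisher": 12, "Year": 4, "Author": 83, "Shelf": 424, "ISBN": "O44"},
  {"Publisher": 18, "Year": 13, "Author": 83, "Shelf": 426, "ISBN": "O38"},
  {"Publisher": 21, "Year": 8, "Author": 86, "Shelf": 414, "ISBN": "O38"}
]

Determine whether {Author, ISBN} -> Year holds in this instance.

(Author=86, ISBN=O48): 1 row → Year = 13 ✓
(Author=86, ISBN=O37): 1 row → Year = 8 ✓
(Author=83, ISBN=O44): 2 rows → Year takes values {3, 4} — violation
(Author=86, ISBN=O38): 2 rows → Year = 8, 8 ✓
(Author=86, ISBN=O44): 1 row → Year = 3 ✓
(Author=88, ISBN=O38): 2 rows → Year = 13, 13 ✓
(Author=83, ISBN=O38): 2 rows → Year = 13, 13 ✓
Two rows agree on {Author, ISBN} but differ on Year, so {Author, ISBN} -> Year does not hold.

No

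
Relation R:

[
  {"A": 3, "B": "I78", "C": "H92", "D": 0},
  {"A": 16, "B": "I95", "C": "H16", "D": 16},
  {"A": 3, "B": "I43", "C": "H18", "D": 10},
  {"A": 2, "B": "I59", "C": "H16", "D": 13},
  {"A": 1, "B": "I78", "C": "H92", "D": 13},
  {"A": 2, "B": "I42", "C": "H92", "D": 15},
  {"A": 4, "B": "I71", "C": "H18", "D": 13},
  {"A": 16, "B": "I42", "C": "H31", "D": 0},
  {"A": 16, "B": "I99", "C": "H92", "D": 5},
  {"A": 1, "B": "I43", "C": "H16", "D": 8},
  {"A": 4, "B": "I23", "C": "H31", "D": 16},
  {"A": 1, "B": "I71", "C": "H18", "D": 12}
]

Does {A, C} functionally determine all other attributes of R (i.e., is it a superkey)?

Yes

All 12 rows have distinct {A, C} values, so {A, C} → (all attributes) holds and {A, C} is a superkey.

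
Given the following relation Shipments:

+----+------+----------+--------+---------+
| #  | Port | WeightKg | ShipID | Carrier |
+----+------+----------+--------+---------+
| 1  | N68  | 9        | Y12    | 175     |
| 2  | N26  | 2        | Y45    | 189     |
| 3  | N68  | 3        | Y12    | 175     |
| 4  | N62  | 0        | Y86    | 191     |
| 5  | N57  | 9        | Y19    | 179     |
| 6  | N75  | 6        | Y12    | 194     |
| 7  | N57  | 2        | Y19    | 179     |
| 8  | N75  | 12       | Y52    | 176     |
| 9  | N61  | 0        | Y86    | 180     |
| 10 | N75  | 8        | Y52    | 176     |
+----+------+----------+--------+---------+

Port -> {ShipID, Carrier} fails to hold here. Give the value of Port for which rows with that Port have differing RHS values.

Port=N68: rows 1, 3 → {ShipID,Carrier} = (Y12, 175), (Y12, 175) ✓
Port=N26: row 2 → {ShipID,Carrier} = (Y45, 189) ✓
Port=N62: row 4 → {ShipID,Carrier} = (Y86, 191) ✓
Port=N57: rows 5, 7 → {ShipID,Carrier} = (Y19, 179), (Y19, 179) ✓
Port=N75: rows 6, 8, 10 → {ShipID,Carrier} takes values {(Y12, 194), (Y52, 176)} — violation
Port=N61: row 9 → {ShipID,Carrier} = (Y86, 180) ✓
The only Port value with inconsistent RHS is Port=N75.

N75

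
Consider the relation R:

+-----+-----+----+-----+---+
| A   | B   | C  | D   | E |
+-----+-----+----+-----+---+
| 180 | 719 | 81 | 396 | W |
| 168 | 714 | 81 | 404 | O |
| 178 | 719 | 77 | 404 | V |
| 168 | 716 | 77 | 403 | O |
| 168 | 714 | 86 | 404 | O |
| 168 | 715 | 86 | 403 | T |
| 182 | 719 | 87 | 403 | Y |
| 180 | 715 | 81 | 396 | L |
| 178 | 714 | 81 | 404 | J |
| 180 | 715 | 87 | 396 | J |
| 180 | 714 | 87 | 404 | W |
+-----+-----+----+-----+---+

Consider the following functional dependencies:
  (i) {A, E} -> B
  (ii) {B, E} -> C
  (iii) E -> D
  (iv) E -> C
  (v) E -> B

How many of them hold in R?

0

(i) {A, E} -> B: (A=180, E=W): 2 rows → B takes values {719, 714} — violation; (A=168, E=O): 3 rows → B takes values {714, 716} — violation — fails.
(ii) {B, E} -> C: (B=714, E=O): 2 rows → C takes values {81, 86} — violation — fails.
(iii) E -> D: E=W: 2 rows → D takes values {396, 404} — violation; E=O: 3 rows → D takes values {404, 403} — violation; E=J: 2 rows → D takes values {404, 396} — violation — fails.
(iv) E -> C: E=W: 2 rows → C takes values {81, 87} — violation; E=O: 3 rows → C takes values {81, 77, 86} — violation; E=J: 2 rows → C takes values {81, 87} — violation — fails.
(v) E -> B: E=W: 2 rows → B takes values {719, 714} — violation; E=O: 3 rows → B takes values {714, 716} — violation; E=J: 2 rows → B takes values {714, 715} — violation — fails.
None of the 5 dependencies hold.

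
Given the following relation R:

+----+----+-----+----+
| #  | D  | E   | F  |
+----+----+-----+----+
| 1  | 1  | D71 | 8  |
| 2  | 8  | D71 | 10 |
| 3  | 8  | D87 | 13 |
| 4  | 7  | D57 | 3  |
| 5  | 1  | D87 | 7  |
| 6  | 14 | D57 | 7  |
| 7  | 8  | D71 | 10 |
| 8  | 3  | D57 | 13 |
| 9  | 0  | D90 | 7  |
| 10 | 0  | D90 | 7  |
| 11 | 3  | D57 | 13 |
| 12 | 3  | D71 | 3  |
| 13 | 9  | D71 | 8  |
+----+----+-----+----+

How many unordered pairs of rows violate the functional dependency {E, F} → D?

1

(E=D71, F=8): violating pairs (1,13) — 1 pair.
(E=D71, F=10): all 2 rows agree on D — 0 pairs.
(E=D57, F=13): all 2 rows agree on D — 0 pairs.
(E=D90, F=7): all 2 rows agree on D — 0 pairs.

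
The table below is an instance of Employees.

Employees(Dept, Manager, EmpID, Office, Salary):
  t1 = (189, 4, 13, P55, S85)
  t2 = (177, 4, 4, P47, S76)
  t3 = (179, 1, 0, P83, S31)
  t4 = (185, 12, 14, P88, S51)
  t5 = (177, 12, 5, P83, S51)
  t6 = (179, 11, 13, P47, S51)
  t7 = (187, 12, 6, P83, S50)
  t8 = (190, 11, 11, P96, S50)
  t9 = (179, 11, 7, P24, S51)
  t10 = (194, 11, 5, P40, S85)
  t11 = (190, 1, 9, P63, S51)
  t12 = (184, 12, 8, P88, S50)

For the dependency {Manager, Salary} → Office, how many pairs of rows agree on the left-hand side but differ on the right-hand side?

(Manager=12, Salary=S51): violating pairs (4,5) — 1 pair.
(Manager=11, Salary=S51): violating pairs (6,9) — 1 pair.
(Manager=12, Salary=S50): violating pairs (7,12) — 1 pair.

3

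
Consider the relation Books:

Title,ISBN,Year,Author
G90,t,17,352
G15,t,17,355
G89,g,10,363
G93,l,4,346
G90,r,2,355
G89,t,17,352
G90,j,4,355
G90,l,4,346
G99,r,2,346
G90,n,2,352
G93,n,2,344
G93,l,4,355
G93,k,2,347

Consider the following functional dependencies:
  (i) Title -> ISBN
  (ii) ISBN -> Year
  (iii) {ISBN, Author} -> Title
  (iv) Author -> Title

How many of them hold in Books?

1

(i) Title -> ISBN: Title=G90: 5 rows → ISBN takes values {t, r, j, l, n} — violation; Title=G89: 2 rows → ISBN takes values {g, t} — violation; Title=G93: 4 rows → ISBN takes values {l, n, k} — violation — fails.
(ii) ISBN -> Year: every LHS value maps to a single RHS value — holds.
(iii) {ISBN, Author} -> Title: (ISBN=t, Author=352): 2 rows → Title takes values {G90, G89} — violation; (ISBN=l, Author=346): 2 rows → Title takes values {G93, G90} — violation — fails.
(iv) Author -> Title: Author=352: 3 rows → Title takes values {G90, G89} — violation; Author=355: 4 rows → Title takes values {G15, G90, G93} — violation; Author=346: 3 rows → Title takes values {G93, G90, G99} — violation — fails.
1 of the 4 dependencies holds.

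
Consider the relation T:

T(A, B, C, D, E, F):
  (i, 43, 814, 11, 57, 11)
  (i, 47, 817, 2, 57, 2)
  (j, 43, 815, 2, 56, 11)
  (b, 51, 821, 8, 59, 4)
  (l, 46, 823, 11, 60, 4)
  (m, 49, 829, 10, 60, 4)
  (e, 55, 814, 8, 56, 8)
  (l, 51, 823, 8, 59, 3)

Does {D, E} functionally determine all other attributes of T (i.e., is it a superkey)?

Two distinct rows share (D=8, E=59), so {D, E} does not determine every attribute — not a superkey.

No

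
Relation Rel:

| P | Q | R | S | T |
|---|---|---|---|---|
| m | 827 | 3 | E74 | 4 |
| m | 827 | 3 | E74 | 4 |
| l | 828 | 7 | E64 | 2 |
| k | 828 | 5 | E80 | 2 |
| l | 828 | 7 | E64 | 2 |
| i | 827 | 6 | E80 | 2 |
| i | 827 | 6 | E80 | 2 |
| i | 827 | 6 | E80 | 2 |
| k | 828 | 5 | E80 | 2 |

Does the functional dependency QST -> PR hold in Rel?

(Q=827, S=E74, T=4): 2 rows → {P,R} = (m, 3), (m, 3) ✓
(Q=828, S=E64, T=2): 2 rows → {P,R} = (l, 7), (l, 7) ✓
(Q=828, S=E80, T=2): 2 rows → {P,R} = (k, 5), (k, 5) ✓
(Q=827, S=E80, T=2): 3 rows → {P,R} = (i, 6), (i, 6), (i, 6) ✓
Every QST value is associated with a single PR value, so QST -> PR holds.

Yes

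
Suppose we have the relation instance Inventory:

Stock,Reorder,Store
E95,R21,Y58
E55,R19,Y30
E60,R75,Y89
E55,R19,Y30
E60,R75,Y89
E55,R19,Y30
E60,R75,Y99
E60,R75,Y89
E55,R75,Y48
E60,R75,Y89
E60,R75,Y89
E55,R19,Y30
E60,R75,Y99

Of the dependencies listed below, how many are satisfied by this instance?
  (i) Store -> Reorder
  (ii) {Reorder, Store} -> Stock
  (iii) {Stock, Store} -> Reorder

(i) Store -> Reorder: every LHS value maps to a single RHS value — holds.
(ii) {Reorder, Store} -> Stock: every LHS value maps to a single RHS value — holds.
(iii) {Stock, Store} -> Reorder: every LHS value maps to a single RHS value — holds.
3 of the 3 dependencies hold.

3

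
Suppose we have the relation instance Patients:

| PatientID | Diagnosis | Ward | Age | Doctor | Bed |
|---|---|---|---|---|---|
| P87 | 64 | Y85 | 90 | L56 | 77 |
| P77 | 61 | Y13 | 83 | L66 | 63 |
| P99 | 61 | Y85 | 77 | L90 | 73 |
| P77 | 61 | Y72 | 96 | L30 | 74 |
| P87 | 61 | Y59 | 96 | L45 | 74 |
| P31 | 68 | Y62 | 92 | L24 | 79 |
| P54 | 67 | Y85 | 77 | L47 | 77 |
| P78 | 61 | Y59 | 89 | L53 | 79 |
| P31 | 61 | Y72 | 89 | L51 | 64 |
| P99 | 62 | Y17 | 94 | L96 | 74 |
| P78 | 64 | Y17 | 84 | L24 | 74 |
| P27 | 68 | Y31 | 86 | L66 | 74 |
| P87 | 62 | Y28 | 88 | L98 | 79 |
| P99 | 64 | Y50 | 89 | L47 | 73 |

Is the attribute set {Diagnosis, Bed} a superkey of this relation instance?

No

Two distinct rows share (Diagnosis=61, Bed=74), so {Diagnosis, Bed} does not determine every attribute — not a superkey.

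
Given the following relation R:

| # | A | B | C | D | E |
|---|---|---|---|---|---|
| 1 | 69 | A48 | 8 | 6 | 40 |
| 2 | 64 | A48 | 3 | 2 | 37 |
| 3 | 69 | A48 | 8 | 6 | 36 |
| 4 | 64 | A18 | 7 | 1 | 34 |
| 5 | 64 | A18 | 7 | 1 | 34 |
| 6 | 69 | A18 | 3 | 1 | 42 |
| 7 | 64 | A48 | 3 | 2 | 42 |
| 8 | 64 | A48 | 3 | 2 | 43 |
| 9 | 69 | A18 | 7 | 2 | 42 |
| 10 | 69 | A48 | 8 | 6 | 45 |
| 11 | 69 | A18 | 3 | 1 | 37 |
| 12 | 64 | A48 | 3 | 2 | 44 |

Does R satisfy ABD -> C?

(A=69, B=A48, D=6): rows 1, 3, 10 → C = 8, 8, 8 ✓
(A=64, B=A48, D=2): rows 2, 7, 8, 12 → C = 3, 3, 3, 3 ✓
(A=64, B=A18, D=1): rows 4, 5 → C = 7, 7 ✓
(A=69, B=A18, D=1): rows 6, 11 → C = 3, 3 ✓
(A=69, B=A18, D=2): row 9 → C = 7 ✓
Every ABD value is associated with a single C value, so ABD -> C holds.

Yes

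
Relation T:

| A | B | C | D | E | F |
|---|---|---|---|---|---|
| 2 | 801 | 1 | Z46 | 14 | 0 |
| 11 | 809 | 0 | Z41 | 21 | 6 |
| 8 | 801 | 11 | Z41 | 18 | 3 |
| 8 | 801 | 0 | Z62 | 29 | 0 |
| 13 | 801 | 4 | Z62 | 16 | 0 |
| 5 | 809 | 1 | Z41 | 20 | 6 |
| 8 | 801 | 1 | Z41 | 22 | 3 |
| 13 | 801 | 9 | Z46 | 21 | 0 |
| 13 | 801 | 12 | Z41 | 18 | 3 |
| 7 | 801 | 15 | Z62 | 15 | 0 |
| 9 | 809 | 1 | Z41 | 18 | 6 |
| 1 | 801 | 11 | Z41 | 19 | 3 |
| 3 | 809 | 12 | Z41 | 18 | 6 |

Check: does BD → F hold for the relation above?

Yes

(B=801, D=Z46): 2 rows → F = 0, 0 ✓
(B=809, D=Z41): 4 rows → F = 6, 6, 6, 6 ✓
(B=801, D=Z41): 4 rows → F = 3, 3, 3, 3 ✓
(B=801, D=Z62): 3 rows → F = 0, 0, 0 ✓
Every BD value is associated with a single F value, so BD → F holds.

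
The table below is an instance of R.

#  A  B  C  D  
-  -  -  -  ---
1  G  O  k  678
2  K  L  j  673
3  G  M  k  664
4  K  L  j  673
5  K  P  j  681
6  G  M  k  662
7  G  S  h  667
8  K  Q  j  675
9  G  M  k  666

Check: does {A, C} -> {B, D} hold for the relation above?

No

(A=G, C=k): rows 1, 3, 6, 9 → {B,D} takes values {(O, 678), (M, 664), (M, 662), (M, 666)} — violation
(A=K, C=j): rows 2, 4, 5, 8 → {B,D} takes values {(L, 673), (P, 681), (Q, 675)} — violation
(A=G, C=h): row 7 → {B,D} = (S, 667) ✓
Two rows agree on {A, C} but differ on {B, D}, so {A, C} -> {B, D} does not hold.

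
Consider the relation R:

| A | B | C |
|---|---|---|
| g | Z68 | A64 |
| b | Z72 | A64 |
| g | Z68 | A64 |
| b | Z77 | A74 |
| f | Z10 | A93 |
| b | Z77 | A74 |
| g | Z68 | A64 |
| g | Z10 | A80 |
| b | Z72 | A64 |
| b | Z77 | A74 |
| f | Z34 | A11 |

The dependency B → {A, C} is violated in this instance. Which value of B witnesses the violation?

B=Z68: 3 rows → {A,C} = (g, A64), (g, A64), (g, A64) ✓
B=Z72: 2 rows → {A,C} = (b, A64), (b, A64) ✓
B=Z77: 3 rows → {A,C} = (b, A74), (b, A74), (b, A74) ✓
B=Z10: 2 rows → {A,C} takes values {(f, A93), (g, A80)} — violation
B=Z34: 1 row → {A,C} = (f, A11) ✓
The only B value with inconsistent RHS is B=Z10.

Z10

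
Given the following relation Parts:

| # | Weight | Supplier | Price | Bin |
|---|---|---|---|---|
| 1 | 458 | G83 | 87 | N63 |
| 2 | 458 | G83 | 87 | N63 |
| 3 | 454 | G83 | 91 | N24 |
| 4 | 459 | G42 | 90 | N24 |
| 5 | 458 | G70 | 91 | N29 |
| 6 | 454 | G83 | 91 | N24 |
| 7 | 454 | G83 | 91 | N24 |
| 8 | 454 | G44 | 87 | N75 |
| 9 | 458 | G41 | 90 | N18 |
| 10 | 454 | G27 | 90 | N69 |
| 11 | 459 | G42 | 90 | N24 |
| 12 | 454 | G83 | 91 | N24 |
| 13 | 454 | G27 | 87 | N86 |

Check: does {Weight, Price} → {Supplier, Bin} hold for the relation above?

No

(Weight=458, Price=87): rows 1, 2 → {Supplier,Bin} = (G83, N63), (G83, N63) ✓
(Weight=454, Price=91): rows 3, 6, 7, 12 → {Supplier,Bin} = (G83, N24), (G83, N24), (G83, N24), (G83, N24) ✓
(Weight=459, Price=90): rows 4, 11 → {Supplier,Bin} = (G42, N24), (G42, N24) ✓
(Weight=458, Price=91): row 5 → {Supplier,Bin} = (G70, N29) ✓
(Weight=454, Price=87): rows 8, 13 → {Supplier,Bin} takes values {(G44, N75), (G27, N86)} — violation
(Weight=458, Price=90): row 9 → {Supplier,Bin} = (G41, N18) ✓
(Weight=454, Price=90): row 10 → {Supplier,Bin} = (G27, N69) ✓
Two rows agree on {Weight, Price} but differ on {Supplier, Bin}, so {Weight, Price} → {Supplier, Bin} does not hold.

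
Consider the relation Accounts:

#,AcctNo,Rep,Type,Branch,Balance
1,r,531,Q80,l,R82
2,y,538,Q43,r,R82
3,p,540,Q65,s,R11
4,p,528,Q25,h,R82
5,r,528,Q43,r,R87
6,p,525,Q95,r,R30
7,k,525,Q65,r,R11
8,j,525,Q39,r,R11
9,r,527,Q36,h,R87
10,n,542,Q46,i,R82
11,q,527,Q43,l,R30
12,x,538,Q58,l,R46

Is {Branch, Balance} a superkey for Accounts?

Rows 7 and 8 have the same {Branch, Balance} value (Branch=r, Balance=R11) but are distinct tuples, so {Branch, Balance} does not determine every attribute — not a superkey.

No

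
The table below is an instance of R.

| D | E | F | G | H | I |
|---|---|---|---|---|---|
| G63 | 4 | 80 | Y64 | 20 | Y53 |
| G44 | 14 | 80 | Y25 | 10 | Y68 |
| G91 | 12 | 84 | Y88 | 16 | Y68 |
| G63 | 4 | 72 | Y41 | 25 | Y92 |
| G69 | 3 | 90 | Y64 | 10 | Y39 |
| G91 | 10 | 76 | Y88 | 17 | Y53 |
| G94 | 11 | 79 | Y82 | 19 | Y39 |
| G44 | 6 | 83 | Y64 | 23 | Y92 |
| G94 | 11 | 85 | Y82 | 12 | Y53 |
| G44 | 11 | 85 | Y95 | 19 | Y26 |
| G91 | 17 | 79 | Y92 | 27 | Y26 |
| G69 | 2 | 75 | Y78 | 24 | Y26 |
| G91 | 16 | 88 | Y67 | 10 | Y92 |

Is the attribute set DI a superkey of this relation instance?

Yes

All 13 rows have distinct DI values, so DI → (all attributes) holds and DI is a superkey.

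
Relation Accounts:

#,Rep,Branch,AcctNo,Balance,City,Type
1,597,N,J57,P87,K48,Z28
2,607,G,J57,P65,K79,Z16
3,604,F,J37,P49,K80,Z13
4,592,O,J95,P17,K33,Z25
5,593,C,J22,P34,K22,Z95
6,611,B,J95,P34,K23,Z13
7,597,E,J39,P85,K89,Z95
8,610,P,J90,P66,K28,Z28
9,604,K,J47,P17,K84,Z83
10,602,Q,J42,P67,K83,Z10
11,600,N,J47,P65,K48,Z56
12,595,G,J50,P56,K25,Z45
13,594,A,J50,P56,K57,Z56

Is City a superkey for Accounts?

Rows 1 and 11 have the same City value City=K48 but are distinct tuples, so City does not determine every attribute — not a superkey.

No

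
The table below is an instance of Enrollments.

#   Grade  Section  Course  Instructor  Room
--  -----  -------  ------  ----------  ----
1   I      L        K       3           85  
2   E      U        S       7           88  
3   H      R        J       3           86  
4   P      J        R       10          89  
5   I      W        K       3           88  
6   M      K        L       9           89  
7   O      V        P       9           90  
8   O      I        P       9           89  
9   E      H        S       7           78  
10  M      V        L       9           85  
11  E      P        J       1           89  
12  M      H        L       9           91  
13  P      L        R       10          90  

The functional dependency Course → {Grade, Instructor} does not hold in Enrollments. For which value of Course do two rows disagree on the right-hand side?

J

Course=K: rows 1, 5 → {Grade,Instructor} = (I, 3), (I, 3) ✓
Course=S: rows 2, 9 → {Grade,Instructor} = (E, 7), (E, 7) ✓
Course=J: rows 3, 11 → {Grade,Instructor} takes values {(H, 3), (E, 1)} — violation
Course=R: rows 4, 13 → {Grade,Instructor} = (P, 10), (P, 10) ✓
Course=L: rows 6, 10, 12 → {Grade,Instructor} = (M, 9), (M, 9), (M, 9) ✓
Course=P: rows 7, 8 → {Grade,Instructor} = (O, 9), (O, 9) ✓
The only Course value with inconsistent RHS is Course=J.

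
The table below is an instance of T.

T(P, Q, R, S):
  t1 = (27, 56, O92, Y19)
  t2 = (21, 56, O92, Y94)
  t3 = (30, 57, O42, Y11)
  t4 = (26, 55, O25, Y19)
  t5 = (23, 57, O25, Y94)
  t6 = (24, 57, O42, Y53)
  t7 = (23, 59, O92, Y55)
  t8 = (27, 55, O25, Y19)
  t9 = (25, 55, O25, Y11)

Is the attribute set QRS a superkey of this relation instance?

No

Rows 4 and 8 have the same QRS value (Q=55, R=O25, S=Y19) but are distinct tuples, so QRS does not determine every attribute — not a superkey.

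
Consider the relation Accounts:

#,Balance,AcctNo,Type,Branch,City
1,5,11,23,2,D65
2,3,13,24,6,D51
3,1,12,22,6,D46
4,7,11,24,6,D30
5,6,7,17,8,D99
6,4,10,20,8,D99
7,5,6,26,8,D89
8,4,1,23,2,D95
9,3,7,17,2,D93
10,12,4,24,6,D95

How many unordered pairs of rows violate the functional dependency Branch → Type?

Branch=2: violating pairs (1,9), (8,9) — 2 pairs.
Branch=6: violating pairs (2,3), (3,4), (3,10) — 3 pairs.
Branch=8: violating pairs (5,6), (5,7), (6,7) — 3 pairs.

8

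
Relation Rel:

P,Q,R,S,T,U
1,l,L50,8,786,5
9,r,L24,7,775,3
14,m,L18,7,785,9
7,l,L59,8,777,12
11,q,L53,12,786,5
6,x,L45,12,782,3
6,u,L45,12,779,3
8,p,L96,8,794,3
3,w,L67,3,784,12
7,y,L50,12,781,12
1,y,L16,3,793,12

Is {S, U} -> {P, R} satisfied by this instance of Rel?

No

(S=8, U=5): 1 row → {P,R} = (1, L50) ✓
(S=7, U=3): 1 row → {P,R} = (9, L24) ✓
(S=7, U=9): 1 row → {P,R} = (14, L18) ✓
(S=8, U=12): 1 row → {P,R} = (7, L59) ✓
(S=12, U=5): 1 row → {P,R} = (11, L53) ✓
(S=12, U=3): 2 rows → {P,R} = (6, L45), (6, L45) ✓
(S=8, U=3): 1 row → {P,R} = (8, L96) ✓
(S=3, U=12): 2 rows → {P,R} takes values {(3, L67), (1, L16)} — violation
(S=12, U=12): 1 row → {P,R} = (7, L50) ✓
Two rows agree on {S, U} but differ on {P, R}, so {S, U} -> {P, R} does not hold.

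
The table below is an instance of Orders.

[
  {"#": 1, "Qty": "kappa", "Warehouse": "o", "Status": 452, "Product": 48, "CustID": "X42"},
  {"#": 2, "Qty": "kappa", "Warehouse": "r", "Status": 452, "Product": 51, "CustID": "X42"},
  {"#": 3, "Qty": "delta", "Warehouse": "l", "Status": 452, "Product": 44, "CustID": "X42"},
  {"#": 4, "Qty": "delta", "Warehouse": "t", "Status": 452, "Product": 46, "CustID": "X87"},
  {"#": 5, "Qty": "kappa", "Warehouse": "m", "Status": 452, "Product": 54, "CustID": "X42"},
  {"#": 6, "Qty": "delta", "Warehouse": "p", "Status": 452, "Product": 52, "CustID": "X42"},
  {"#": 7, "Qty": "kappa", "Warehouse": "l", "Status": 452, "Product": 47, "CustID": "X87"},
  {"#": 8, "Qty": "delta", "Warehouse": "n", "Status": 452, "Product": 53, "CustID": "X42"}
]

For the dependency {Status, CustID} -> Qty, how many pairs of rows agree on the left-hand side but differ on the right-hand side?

10

(Status=452, CustID=X42): violating pairs (1,3), (1,6), (1,8), (2,3), (2,6), (2,8), (3,5), (5,6), (5,8) — 9 pairs.
(Status=452, CustID=X87): violating pairs (4,7) — 1 pair.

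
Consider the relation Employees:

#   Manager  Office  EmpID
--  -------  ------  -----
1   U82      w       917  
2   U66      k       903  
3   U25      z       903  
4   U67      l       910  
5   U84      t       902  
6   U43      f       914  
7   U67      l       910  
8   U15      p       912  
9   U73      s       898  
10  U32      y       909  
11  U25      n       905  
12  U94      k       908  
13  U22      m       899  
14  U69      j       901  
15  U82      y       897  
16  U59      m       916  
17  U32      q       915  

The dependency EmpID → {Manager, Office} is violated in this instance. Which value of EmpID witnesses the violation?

EmpID=917: row 1 → {Manager,Office} = (U82, w) ✓
EmpID=903: rows 2, 3 → {Manager,Office} takes values {(U66, k), (U25, z)} — violation
EmpID=910: rows 4, 7 → {Manager,Office} = (U67, l), (U67, l) ✓
EmpID=902: row 5 → {Manager,Office} = (U84, t) ✓
EmpID=914: row 6 → {Manager,Office} = (U43, f) ✓
EmpID=912: row 8 → {Manager,Office} = (U15, p) ✓
EmpID=898: row 9 → {Manager,Office} = (U73, s) ✓
EmpID=909: row 10 → {Manager,Office} = (U32, y) ✓
EmpID=905: row 11 → {Manager,Office} = (U25, n) ✓
EmpID=908: row 12 → {Manager,Office} = (U94, k) ✓
EmpID=899: row 13 → {Manager,Office} = (U22, m) ✓
EmpID=901: row 14 → {Manager,Office} = (U69, j) ✓
EmpID=897: row 15 → {Manager,Office} = (U82, y) ✓
EmpID=916: row 16 → {Manager,Office} = (U59, m) ✓
EmpID=915: row 17 → {Manager,Office} = (U32, q) ✓
The only EmpID value with inconsistent RHS is EmpID=903.

903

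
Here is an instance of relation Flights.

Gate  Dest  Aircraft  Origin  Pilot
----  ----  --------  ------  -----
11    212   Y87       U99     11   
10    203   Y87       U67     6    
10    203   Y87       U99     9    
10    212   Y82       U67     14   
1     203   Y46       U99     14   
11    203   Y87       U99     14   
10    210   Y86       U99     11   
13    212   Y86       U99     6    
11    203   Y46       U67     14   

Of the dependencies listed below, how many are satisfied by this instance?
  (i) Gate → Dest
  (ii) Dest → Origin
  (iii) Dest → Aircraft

(i) Gate → Dest: Gate=11: 3 rows → Dest takes values {212, 203} — violation; Gate=10: 4 rows → Dest takes values {203, 212, 210} — violation — fails.
(ii) Dest → Origin: Dest=212: 3 rows → Origin takes values {U99, U67} — violation; Dest=203: 5 rows → Origin takes values {U67, U99} — violation — fails.
(iii) Dest → Aircraft: Dest=212: 3 rows → Aircraft takes values {Y87, Y82, Y86} — violation; Dest=203: 5 rows → Aircraft takes values {Y87, Y46} — violation — fails.
None of the 3 dependencies hold.

0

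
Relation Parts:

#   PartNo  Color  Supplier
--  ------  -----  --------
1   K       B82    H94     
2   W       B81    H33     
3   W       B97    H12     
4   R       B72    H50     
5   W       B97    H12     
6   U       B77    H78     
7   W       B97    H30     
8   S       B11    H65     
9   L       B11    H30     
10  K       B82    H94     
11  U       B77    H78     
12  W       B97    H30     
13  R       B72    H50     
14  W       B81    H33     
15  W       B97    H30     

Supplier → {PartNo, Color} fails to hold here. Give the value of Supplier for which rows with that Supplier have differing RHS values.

Supplier=H94: rows 1, 10 → {PartNo,Color} = (K, B82), (K, B82) ✓
Supplier=H33: rows 2, 14 → {PartNo,Color} = (W, B81), (W, B81) ✓
Supplier=H12: rows 3, 5 → {PartNo,Color} = (W, B97), (W, B97) ✓
Supplier=H50: rows 4, 13 → {PartNo,Color} = (R, B72), (R, B72) ✓
Supplier=H78: rows 6, 11 → {PartNo,Color} = (U, B77), (U, B77) ✓
Supplier=H30: rows 7, 9, 12, 15 → {PartNo,Color} takes values {(W, B97), (L, B11)} — violation
Supplier=H65: row 8 → {PartNo,Color} = (S, B11) ✓
The only Supplier value with inconsistent RHS is Supplier=H30.

H30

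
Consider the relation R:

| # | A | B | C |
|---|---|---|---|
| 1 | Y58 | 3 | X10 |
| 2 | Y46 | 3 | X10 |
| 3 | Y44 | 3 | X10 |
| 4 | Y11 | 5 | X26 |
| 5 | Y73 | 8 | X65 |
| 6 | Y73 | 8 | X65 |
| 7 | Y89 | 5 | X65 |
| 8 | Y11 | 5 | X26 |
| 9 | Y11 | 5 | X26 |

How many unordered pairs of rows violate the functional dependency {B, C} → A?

(B=3, C=X10): violating pairs (1,2), (1,3), (2,3) — 3 pairs.
(B=5, C=X26): all 3 rows agree on A — 0 pairs.
(B=8, C=X65): all 2 rows agree on A — 0 pairs.

3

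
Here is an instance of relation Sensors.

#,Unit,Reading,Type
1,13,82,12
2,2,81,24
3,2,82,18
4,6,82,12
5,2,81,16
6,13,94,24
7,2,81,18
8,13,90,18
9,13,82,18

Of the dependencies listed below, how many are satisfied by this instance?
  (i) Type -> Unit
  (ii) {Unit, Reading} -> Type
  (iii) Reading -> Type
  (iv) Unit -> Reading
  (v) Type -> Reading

0

(i) Type -> Unit: Type=12: rows 1, 4 → Unit takes values {13, 6} — violation; Type=24: rows 2, 6 → Unit takes values {2, 13} — violation; Type=18: rows 3, 7, 8, 9 → Unit takes values {2, 13} — violation — fails.
(ii) {Unit, Reading} -> Type: (Unit=13, Reading=82): rows 1, 9 → Type takes values {12, 18} — violation; (Unit=2, Reading=81): rows 2, 5, 7 → Type takes values {24, 16, 18} — violation — fails.
(iii) Reading -> Type: Reading=82: rows 1, 3, 4, 9 → Type takes values {12, 18} — violation; Reading=81: rows 2, 5, 7 → Type takes values {24, 16, 18} — violation — fails.
(iv) Unit -> Reading: Unit=13: rows 1, 6, 8, 9 → Reading takes values {82, 94, 90} — violation; Unit=2: rows 2, 3, 5, 7 → Reading takes values {81, 82} — violation — fails.
(v) Type -> Reading: Type=24: rows 2, 6 → Reading takes values {81, 94} — violation; Type=18: rows 3, 7, 8, 9 → Reading takes values {82, 81, 90} — violation — fails.
None of the 5 dependencies hold.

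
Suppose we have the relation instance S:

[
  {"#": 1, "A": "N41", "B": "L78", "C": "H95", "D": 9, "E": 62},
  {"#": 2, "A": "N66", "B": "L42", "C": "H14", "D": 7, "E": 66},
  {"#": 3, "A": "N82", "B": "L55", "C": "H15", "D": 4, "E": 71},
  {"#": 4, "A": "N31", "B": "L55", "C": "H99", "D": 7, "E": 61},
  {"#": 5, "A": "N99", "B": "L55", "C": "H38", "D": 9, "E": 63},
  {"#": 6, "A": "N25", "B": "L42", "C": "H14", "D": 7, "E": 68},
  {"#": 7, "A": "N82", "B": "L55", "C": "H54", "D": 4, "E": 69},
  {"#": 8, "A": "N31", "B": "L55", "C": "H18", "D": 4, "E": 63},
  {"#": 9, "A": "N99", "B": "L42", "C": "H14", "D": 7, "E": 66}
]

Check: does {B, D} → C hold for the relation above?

(B=L78, D=9): row 1 → C = H95 ✓
(B=L42, D=7): rows 2, 6, 9 → C = H14, H14, H14 ✓
(B=L55, D=4): rows 3, 7, 8 → C takes values {H15, H54, H18} — violation
(B=L55, D=7): row 4 → C = H99 ✓
(B=L55, D=9): row 5 → C = H38 ✓
Two rows agree on {B, D} but differ on C, so {B, D} → C does not hold.

No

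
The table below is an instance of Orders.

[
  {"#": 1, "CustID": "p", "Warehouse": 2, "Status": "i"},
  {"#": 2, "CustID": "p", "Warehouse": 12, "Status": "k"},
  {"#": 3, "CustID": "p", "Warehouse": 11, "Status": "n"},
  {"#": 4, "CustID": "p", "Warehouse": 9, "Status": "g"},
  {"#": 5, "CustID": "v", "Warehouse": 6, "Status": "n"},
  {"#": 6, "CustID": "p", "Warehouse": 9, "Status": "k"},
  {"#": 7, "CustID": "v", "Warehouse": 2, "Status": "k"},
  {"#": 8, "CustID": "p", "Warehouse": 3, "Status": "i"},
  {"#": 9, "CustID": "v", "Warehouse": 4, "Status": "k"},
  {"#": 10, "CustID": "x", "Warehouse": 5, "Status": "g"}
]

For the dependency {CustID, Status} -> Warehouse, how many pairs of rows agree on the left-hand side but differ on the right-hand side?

(CustID=p, Status=i): violating pairs (1,8) — 1 pair.
(CustID=p, Status=k): violating pairs (2,6) — 1 pair.
(CustID=v, Status=k): violating pairs (7,9) — 1 pair.

3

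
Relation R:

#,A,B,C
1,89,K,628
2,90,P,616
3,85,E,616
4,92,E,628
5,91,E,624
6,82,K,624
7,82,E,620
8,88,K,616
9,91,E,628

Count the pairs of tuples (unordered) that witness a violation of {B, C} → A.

1

(B=E, C=628): violating pairs (4,9) — 1 pair.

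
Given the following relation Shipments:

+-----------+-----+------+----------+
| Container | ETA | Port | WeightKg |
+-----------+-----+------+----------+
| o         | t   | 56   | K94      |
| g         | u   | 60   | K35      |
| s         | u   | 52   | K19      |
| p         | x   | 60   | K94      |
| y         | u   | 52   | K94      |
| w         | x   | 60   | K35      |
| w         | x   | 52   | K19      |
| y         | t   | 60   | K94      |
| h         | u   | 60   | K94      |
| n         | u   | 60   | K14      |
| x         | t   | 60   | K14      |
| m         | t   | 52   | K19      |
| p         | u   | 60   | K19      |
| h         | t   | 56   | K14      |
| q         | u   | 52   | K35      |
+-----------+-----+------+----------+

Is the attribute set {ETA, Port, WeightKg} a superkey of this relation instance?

Yes

All 15 rows have distinct {ETA, Port, WeightKg} values, so {ETA, Port, WeightKg} → (all attributes) holds and {ETA, Port, WeightKg} is a superkey.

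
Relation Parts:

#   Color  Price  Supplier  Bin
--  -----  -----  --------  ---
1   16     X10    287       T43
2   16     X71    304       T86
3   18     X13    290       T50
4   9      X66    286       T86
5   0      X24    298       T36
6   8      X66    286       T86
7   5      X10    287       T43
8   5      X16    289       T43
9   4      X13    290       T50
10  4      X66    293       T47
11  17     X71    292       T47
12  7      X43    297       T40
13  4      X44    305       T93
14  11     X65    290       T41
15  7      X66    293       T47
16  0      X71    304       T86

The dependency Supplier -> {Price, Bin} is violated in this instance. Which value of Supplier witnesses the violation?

Supplier=287: rows 1, 7 → {Price,Bin} = (X10, T43), (X10, T43) ✓
Supplier=304: rows 2, 16 → {Price,Bin} = (X71, T86), (X71, T86) ✓
Supplier=290: rows 3, 9, 14 → {Price,Bin} takes values {(X13, T50), (X65, T41)} — violation
Supplier=286: rows 4, 6 → {Price,Bin} = (X66, T86), (X66, T86) ✓
Supplier=298: row 5 → {Price,Bin} = (X24, T36) ✓
Supplier=289: row 8 → {Price,Bin} = (X16, T43) ✓
Supplier=293: rows 10, 15 → {Price,Bin} = (X66, T47), (X66, T47) ✓
Supplier=292: row 11 → {Price,Bin} = (X71, T47) ✓
Supplier=297: row 12 → {Price,Bin} = (X43, T40) ✓
Supplier=305: row 13 → {Price,Bin} = (X44, T93) ✓
The only Supplier value with inconsistent RHS is Supplier=290.

290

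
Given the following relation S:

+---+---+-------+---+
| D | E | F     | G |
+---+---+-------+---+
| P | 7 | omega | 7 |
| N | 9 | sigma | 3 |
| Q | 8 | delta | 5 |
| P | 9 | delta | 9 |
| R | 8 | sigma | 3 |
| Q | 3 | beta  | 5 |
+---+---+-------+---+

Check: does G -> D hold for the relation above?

G=7: 1 row → D = P ✓
G=3: 2 rows → D takes values {N, R} — violation
G=5: 2 rows → D = Q, Q ✓
G=9: 1 row → D = P ✓
Two rows agree on G but differ on D, so G -> D does not hold.

No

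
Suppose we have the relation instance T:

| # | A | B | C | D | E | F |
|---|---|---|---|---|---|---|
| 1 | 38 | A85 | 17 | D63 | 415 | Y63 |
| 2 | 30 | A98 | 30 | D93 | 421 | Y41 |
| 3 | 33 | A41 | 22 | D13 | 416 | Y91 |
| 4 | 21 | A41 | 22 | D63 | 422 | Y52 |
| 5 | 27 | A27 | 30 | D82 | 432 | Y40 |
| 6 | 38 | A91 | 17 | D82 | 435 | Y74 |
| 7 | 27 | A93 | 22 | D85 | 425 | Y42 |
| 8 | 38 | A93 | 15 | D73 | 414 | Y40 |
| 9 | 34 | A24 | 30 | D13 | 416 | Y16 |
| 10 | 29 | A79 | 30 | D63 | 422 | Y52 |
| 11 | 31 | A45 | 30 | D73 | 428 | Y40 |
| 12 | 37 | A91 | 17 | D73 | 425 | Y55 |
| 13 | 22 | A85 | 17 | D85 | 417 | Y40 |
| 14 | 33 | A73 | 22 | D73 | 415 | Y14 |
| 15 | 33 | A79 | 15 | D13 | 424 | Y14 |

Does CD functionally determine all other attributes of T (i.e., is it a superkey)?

Yes

All 15 rows have distinct CD values, so CD → (all attributes) holds and CD is a superkey.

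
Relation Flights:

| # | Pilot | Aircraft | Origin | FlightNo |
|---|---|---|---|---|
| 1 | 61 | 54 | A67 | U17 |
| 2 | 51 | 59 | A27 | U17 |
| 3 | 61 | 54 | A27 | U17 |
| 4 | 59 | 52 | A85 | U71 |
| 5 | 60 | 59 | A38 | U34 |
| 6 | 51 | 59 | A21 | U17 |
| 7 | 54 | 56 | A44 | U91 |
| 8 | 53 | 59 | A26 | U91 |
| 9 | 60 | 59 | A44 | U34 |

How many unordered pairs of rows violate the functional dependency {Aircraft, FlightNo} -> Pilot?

(Aircraft=54, FlightNo=U17): all 2 rows agree on Pilot — 0 pairs.
(Aircraft=59, FlightNo=U17): all 2 rows agree on Pilot — 0 pairs.
(Aircraft=59, FlightNo=U34): all 2 rows agree on Pilot — 0 pairs.

0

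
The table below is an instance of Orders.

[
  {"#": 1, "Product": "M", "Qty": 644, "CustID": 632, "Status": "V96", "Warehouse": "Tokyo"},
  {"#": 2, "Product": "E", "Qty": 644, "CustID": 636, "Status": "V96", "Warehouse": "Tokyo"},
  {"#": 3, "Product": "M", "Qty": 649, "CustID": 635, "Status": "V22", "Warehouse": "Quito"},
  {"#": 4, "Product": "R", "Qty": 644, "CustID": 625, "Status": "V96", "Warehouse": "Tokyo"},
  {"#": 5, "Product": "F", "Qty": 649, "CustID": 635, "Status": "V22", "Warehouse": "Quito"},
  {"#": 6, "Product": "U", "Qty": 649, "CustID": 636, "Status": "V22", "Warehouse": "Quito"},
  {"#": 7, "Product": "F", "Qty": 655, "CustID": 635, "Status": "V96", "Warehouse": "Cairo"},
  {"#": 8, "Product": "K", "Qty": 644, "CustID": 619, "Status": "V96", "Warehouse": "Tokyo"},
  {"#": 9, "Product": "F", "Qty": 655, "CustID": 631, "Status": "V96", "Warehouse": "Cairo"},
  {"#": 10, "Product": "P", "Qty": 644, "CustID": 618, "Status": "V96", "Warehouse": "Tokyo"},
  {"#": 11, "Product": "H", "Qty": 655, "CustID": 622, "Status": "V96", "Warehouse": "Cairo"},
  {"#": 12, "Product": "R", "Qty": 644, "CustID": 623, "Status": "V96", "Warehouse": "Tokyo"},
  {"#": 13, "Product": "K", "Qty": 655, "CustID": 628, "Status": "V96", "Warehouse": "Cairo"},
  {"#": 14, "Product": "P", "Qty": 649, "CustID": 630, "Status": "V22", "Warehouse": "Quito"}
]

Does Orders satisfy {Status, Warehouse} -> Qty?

(Status=V96, Warehouse=Tokyo): rows 1, 2, 4, 8, 10, 12 → Qty = 644, 644, 644, 644, 644, 644 ✓
(Status=V22, Warehouse=Quito): rows 3, 5, 6, 14 → Qty = 649, 649, 649, 649 ✓
(Status=V96, Warehouse=Cairo): rows 7, 9, 11, 13 → Qty = 655, 655, 655, 655 ✓
Every {Status, Warehouse} value is associated with a single Qty value, so {Status, Warehouse} -> Qty holds.

Yes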